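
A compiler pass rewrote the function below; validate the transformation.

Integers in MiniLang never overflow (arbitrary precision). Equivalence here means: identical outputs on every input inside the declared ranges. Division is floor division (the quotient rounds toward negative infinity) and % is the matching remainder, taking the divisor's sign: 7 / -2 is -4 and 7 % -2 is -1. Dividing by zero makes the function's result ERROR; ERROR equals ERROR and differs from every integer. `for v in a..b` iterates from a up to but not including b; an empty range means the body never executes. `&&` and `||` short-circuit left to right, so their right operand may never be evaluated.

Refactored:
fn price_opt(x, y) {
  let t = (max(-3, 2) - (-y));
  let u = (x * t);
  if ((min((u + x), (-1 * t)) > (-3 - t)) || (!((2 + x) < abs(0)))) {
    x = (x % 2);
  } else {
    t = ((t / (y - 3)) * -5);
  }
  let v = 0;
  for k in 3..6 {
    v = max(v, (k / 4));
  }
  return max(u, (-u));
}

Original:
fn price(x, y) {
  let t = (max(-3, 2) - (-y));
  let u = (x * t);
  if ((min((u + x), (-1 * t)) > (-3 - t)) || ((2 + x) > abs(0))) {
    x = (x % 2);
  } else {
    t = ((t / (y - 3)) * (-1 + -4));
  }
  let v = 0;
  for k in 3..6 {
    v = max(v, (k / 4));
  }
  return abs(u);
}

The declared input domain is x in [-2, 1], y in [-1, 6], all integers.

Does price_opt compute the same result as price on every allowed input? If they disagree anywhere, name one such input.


Consider the input x=-2, y=3.
price: t = 5; u = -10; ((min((u + x), (-1 * t)) > (-3 - t)) || ((2 + x) > abs(0))) -> false; division by zero -> ERROR
price_opt: t = 5; u = -10; ((min((u + x), (-1 * t)) > (-3 - t)) || (!((2 + x) < abs(0)))) -> true; x = 0; v = 0; [k=3]; v = 0; [k=4]; v = 1; [k=5]; v = 1; return 10
ERROR != 10, so the rewrite changes behavior.
verdict: not equivalent; witness: x=-2, y=3


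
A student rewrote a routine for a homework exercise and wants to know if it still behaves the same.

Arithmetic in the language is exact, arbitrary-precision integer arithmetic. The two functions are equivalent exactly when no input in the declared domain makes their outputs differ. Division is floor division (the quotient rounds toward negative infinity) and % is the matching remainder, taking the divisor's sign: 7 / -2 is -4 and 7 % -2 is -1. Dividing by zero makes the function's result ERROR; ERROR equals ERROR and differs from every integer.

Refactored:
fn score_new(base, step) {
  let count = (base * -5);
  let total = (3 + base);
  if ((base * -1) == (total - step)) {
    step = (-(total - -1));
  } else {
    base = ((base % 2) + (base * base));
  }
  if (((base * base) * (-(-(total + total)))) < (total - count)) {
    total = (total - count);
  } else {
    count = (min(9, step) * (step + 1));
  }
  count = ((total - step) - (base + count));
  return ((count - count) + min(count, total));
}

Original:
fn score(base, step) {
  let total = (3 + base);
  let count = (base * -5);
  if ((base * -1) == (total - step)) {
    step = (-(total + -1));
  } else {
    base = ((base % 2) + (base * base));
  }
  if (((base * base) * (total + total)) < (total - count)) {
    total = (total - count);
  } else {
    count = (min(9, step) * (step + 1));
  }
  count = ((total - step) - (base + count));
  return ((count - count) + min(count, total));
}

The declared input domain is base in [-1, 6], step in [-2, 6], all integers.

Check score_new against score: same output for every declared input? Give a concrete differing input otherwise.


Take base=-1, step=1.
score: total = 2; count = 5; ((base * -1) == (total - step)) -> true; step = -1; (((base * base) * (total + total)) < (total - count)) -> false; count = 0; count = 4; return 2
score_new: count = 5; total = 2; ((base * -1) == (total - step)) -> true; step = -3; (((base * base) * (-(-(total + total)))) < (total - count)) -> false; count = 6; count = 0; return 0
2 vs 0 — the two versions disagree here.
verdict: not equivalent; witness: base=-1, step=1


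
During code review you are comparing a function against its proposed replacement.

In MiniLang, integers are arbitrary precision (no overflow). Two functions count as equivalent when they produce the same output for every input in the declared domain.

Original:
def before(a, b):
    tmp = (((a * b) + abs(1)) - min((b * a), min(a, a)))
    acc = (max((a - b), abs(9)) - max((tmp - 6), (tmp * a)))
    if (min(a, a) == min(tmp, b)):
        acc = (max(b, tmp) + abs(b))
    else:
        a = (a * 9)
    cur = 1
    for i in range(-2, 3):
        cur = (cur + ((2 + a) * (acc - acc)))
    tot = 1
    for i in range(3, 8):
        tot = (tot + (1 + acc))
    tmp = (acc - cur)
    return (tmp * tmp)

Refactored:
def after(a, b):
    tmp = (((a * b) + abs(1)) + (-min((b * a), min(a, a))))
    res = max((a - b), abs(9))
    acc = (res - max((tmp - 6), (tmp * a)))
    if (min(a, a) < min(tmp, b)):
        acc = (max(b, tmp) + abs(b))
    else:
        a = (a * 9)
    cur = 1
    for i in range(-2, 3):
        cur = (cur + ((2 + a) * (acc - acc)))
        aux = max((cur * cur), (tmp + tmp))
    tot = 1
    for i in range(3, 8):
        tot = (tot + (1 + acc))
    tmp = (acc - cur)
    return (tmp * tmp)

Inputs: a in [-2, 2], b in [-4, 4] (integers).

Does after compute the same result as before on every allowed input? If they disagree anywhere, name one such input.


Consider the input a=-2, b=-2.
before: tmp=7, then acc=8, then (min(a, a) == min(tmp, b)) is true, then acc=9, then cur=1, then (i=-2), then cur=1, then (i=-1), then cur=1, then (i=0), then cur=1, then (i=1), then cur=1, then (i=2), then cur=1, then tot=1, then (i=3), then tot=11, then (i=4), then tot=21, then (i=5), then tot=31, then (i=6), then tot=41, then (i=7), then tot=51, then tmp=8, then returns 64
after: tmp=7, then res=9, then acc=8, then (min(a, a) < min(tmp, b)) is false, then a=-18, then cur=1, then (i=-2), then cur=1, then aux=14, then (i=-1), then cur=1, then aux=14, then (i=0), then cur=1, then aux=14, then (i=1), then cur=1, then aux=14, then (i=2), then cur=1, then aux=14, then tot=1, then (i=3), then tot=10, then (i=4), then tot=19, then (i=5), then tot=28, then (i=6), then tot=37, then (i=7), then tot=46, then tmp=7, then returns 49
64 != 49, so the rewrite changes behavior.
verdict: not equivalent; witness: a=-2, b=-2


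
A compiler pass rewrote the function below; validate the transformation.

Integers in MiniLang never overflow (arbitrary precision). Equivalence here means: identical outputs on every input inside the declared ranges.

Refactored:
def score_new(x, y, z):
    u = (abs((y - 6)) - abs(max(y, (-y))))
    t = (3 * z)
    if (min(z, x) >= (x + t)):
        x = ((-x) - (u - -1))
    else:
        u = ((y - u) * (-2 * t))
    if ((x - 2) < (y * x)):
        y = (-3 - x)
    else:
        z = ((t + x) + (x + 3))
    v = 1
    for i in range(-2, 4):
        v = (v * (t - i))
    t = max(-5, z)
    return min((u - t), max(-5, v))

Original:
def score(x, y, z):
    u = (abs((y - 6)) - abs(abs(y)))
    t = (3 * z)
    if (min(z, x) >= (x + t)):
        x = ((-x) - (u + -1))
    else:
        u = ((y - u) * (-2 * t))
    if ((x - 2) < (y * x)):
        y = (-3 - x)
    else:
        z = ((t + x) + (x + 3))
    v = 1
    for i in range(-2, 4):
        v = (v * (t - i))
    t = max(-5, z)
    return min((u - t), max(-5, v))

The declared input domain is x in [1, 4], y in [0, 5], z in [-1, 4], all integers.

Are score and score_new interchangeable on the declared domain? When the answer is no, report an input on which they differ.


Take x=1, y=2, z=-1.
score: u := 2 | t := -3 | (min(z, x) >= (x + t)): true | x := -2 | ((x - 2) < (y * x)): false | z := -4 | v := 1 | iter i=-2: | v := -1 | iter i=-1: | v := 2 | iter i=0: | v := -6 | iter i=1: | v := 24 | iter i=2: | v := -120 | iter i=3: | v := 720 | t := -4 | result 6
score_new: u := 2 | t := -3 | (min(z, x) >= (x + t)): true | x := -4 | ((x - 2) < (y * x)): false | z := -8 | v := 1 | iter i=-2: | v := -1 | iter i=-1: | v := 2 | iter i=0: | v := -6 | iter i=1: | v := 24 | iter i=2: | v := -120 | iter i=3: | v := 720 | t := -5 | result 7
6 vs 7 — the two versions disagree here.
verdict: not equivalent; witness: x=1, y=2, z=-1


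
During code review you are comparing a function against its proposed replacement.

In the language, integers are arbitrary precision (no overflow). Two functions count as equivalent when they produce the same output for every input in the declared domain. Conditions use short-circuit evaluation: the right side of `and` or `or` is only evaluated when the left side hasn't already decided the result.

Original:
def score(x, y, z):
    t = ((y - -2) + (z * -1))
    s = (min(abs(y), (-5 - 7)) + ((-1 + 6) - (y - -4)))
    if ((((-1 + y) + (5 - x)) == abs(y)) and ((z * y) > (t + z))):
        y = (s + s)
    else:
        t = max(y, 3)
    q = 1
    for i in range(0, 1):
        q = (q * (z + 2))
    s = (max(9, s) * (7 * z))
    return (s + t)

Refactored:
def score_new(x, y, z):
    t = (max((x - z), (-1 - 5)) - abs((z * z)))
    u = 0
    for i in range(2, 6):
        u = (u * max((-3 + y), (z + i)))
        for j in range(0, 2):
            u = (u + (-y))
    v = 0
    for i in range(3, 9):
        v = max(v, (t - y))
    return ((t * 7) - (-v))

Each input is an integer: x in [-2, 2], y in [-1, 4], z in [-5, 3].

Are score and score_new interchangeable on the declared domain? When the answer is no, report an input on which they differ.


Run the pair on x=-2, y=-1, z=-5.
score: t becomes 6; next s becomes -10; next ((((-1 + y) + (5 - x)) == abs(y)) and ((z * y) > (t + z))) evaluates to false; next t becomes 3; next q becomes 1; next at i=0:; next q becomes -3; next s becomes -315; next final value -312
score_new: t becomes -22; next u becomes 0; next at i=2:; next u becomes 0; next at j=0:; next u becomes 1; next at j=1:; next u becomes 2; next at i=3:; next u becomes -4; next at j=0:; next u becomes -3; next at j=1:; next u becomes -2; next at i=4:; next u becomes 2; next at j=0:; next u becomes 3; next at j=1:; next u becomes 4; next at i=5:; next u becomes 0; next at j=0:; next u becomes 1; next at j=1:; next u becomes 2; next v becomes 0; next at i=3:; next v becomes 0; next at i=4:; next v becomes 0; next at i=5:; next v becomes 0; next at i=6:; next v becomes 0; next at i=7:; next v becomes 0; next at i=8:; next v becomes 0; next final value -154
-312 against -154: the behavior changed.
verdict: not equivalent; witness: x=-2, y=-1, z=-5


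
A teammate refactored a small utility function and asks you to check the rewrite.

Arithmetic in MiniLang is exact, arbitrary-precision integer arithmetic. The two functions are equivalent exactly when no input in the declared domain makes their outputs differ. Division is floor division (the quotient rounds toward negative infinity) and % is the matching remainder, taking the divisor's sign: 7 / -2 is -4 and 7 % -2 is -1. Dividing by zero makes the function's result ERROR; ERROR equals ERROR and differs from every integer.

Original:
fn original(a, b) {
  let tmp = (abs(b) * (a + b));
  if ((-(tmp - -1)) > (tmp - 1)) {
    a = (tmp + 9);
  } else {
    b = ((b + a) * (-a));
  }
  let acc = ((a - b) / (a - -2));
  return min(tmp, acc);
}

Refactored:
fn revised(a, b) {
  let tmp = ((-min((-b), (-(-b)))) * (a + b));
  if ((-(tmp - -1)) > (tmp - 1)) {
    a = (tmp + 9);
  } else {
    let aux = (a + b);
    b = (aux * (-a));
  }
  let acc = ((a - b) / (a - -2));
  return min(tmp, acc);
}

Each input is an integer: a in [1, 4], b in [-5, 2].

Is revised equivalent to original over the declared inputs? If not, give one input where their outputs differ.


Changes here: min/max/abs usage differs; also statement counts differ; also local variable names differ; the full 32-point sweep finds no disagreement.
verdict: equivalent


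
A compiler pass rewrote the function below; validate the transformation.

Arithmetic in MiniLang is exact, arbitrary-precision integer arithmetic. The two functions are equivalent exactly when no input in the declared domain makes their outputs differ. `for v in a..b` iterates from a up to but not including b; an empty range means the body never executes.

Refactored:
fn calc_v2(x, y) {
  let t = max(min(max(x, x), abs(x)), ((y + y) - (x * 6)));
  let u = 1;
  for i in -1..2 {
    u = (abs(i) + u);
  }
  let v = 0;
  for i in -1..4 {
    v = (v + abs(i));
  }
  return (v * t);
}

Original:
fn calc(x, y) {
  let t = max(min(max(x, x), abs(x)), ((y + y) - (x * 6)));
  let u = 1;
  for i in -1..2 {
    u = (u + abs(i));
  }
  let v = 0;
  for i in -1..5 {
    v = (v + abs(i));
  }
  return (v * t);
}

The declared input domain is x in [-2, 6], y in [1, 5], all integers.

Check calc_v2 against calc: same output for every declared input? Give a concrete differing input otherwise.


Run the pair on x=-2, y=1.
calc: t=14, then u=1, then (i=-1), then u=2, then (i=0), then u=2, then (i=1), then u=3, then v=0, then (i=-1), then v=1, then (i=0), then v=1, then (i=1), then v=2, then (i=2), then v=4, then (i=3), then v=7, then (i=4), then v=11, then returns 154
calc_v2: t=14, then u=1, then (i=-1), then u=2, then (i=0), then u=2, then (i=1), then u=3, then v=0, then (i=-1), then v=1, then (i=0), then v=1, then (i=1), then v=2, then (i=2), then v=4, then (i=3), then v=7, then returns 98
154 against 98: the behavior changed.
verdict: not equivalent; witness: x=-2, y=1


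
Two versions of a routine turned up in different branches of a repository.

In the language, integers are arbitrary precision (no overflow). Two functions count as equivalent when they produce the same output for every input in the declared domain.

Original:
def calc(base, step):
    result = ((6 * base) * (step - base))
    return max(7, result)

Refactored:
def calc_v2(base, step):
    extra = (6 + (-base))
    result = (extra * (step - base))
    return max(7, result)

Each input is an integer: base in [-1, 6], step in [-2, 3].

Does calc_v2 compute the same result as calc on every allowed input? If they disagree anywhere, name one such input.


Not equivalent: base=-1, step=1 separates them (7 vs 14).
calc: result := -12 | result 7
calc_v2: extra := 7 | result := 14 | result 14
verdict: not equivalent; witness: base=-1, step=1


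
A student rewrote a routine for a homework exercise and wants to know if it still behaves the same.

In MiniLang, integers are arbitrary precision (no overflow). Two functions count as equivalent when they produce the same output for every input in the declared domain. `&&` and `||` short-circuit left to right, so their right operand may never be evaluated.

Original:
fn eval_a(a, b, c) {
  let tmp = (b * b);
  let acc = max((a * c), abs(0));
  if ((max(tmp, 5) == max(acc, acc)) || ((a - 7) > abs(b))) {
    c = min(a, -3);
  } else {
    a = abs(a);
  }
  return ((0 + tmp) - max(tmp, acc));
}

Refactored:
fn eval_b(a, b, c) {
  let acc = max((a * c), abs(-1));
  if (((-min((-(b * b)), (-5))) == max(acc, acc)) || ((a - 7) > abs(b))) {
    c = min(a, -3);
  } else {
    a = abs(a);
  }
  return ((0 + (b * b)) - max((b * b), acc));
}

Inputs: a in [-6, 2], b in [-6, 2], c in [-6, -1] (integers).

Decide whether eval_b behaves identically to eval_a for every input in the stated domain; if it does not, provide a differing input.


Not equivalent: a=0, b=0, c=-6 separates them (0 vs -1).
eval_a: tmp becomes 0; next acc becomes 0; next ((max(tmp, 5) == max(acc, acc)) || ((a - 7) > abs(b))) evaluates to false; next a becomes 0; next final value 0
eval_b: acc becomes 1; next (((-min((-(b * b)), (-5))) == max(acc, acc)) || ((a - 7) > abs(b))) evaluates to false; next a becomes 0; next final value -1
verdict: not equivalent; witness: a=0, b=0, c=-6


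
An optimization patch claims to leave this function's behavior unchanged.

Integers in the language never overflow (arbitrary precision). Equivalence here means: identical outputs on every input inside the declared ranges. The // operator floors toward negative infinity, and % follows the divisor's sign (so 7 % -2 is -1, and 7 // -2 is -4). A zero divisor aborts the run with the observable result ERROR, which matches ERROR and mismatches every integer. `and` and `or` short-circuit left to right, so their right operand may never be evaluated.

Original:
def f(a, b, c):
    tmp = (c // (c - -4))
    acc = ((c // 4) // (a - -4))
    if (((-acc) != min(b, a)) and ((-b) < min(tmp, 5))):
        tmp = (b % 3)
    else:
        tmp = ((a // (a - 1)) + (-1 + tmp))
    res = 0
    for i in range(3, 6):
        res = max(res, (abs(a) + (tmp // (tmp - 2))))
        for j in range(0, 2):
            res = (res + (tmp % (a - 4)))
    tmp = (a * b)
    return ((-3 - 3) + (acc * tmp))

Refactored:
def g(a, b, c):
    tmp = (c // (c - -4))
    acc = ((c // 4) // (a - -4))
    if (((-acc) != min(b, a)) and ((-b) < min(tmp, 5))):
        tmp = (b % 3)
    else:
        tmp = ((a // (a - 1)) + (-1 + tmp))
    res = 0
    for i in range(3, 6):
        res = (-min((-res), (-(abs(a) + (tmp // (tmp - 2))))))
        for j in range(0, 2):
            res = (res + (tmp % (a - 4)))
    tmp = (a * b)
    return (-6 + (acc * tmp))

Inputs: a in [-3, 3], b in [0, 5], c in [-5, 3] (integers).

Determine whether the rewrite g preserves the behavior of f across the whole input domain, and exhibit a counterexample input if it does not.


Differences: arithmetic usage differs, and constant usage differs, and min/max/abs usage differs — yet all 378 inputs agree.
verdict: equivalent


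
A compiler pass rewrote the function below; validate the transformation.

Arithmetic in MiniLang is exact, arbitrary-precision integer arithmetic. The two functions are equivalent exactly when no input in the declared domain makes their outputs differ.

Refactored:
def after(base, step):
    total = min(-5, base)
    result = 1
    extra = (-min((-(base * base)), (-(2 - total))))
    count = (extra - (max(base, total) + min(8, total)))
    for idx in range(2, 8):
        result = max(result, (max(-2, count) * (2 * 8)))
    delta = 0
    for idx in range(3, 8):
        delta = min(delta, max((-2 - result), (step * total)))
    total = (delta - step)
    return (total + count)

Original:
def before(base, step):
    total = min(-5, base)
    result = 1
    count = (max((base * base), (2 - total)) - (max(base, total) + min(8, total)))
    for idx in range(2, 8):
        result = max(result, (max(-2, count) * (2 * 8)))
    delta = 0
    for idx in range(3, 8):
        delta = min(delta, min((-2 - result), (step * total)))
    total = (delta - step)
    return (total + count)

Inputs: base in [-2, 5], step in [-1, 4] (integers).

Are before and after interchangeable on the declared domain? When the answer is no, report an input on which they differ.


Run the pair on base=-2, step=-1.
before: total := -5 | result := 1 | count := 14 | iter idx=2: | result := 224 | iter idx=3: | result := 224 | iter idx=4: | result := 224 | iter idx=5: | result := 224 | iter idx=6: | result := 224 | iter idx=7: | result := 224 | delta := 0 | iter idx=3: | delta := -226 | iter idx=4: | delta := -226 | iter idx=5: | delta := -226 | iter idx=6: | delta := -226 | iter idx=7: | delta := -226 | total := -225 | result -211
after: total := -5 | result := 1 | extra := 7 | count := 14 | iter idx=2: | result := 224 | iter idx=3: | result := 224 | iter idx=4: | result := 224 | iter idx=5: | result := 224 | iter idx=6: | result := 224 | iter idx=7: | result := 224 | delta := 0 | iter idx=3: | delta := 0 | iter idx=4: | delta := 0 | iter idx=5: | delta := 0 | iter idx=6: | delta := 0 | iter idx=7: | delta := 0 | total := 1 | result 15
-211 and 15 differ, so these are not the same function on this domain.
verdict: not equivalent; witness: base=-2, step=-1


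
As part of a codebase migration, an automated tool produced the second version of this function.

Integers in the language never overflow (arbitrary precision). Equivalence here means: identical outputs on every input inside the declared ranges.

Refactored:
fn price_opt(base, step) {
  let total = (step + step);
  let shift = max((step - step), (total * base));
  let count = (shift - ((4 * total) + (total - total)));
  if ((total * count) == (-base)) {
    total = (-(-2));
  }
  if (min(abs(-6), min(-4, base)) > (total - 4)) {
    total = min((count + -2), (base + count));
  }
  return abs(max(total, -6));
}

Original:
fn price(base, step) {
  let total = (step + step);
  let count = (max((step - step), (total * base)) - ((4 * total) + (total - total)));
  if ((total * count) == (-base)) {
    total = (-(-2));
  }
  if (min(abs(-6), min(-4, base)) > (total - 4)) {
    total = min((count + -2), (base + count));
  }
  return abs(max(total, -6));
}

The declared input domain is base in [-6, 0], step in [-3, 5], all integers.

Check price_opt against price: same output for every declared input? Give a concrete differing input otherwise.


Behavior is preserved: although local variable names differ, statement counts differ, the outputs never diverge.
As a probe, take base=-2, step=2: price runs total=4, then count=-16, then ((total * count) == (-base)) is false, then (min(abs(-6), min(-4, base)) > (total - 4)) is false, then returns 4; price_opt runs total=4, then shift=0, then count=-16, then ((total * count) == (-base)) is false, then (min(abs(-6), min(-4, base)) > (total - 4)) is false, then returns 4; both end at 4.
An exhaustive pass over the 63 declared inputs shows identical outputs.
verdict: equivalent


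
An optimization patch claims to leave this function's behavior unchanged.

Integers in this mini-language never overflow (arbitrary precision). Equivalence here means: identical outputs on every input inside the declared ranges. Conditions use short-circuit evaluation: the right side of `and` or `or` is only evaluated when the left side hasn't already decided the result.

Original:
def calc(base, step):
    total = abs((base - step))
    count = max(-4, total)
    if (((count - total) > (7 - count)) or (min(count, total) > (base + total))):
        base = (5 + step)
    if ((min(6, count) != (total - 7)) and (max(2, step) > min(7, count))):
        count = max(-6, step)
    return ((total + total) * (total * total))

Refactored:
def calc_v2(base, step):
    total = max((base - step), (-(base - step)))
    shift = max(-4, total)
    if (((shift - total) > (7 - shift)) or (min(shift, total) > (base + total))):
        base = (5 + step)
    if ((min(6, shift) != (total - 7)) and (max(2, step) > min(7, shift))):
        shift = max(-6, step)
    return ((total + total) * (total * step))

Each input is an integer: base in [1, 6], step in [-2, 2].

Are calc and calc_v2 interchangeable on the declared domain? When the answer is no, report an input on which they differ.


Not equivalent: base=1, step=-2 separates them (54 vs -36).
calc: total=3, then count=3, then (((count - total) > (7 - count)) or (min(count, total) > (base + total))) is false, then ((min(6, count) != (total - 7)) and (max(2, step) > min(7, count))) is false, then returns 54
calc_v2: total=3, then shift=3, then (((shift - total) > (7 - shift)) or (min(shift, total) > (base + total))) is false, then ((min(6, shift) != (total - 7)) and (max(2, step) > min(7, shift))) is false, then returns -36
verdict: not equivalent; witness: base=1, step=-2


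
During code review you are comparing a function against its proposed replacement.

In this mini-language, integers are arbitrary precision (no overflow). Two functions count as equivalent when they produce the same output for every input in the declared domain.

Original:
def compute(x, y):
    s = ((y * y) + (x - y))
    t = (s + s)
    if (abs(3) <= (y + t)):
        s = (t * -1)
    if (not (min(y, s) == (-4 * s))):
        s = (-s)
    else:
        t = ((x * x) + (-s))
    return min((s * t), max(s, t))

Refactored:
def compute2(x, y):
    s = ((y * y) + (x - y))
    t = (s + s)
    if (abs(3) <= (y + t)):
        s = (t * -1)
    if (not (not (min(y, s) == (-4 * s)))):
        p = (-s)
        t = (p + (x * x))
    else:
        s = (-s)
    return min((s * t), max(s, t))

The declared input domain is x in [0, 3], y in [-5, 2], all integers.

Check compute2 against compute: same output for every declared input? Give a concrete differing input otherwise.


Side by side, the visible changes include: local variable names differ, statement counts differ, boolean connective usage differs.
As a probe, take x=1, y=0: compute runs s=1, then t=2, then (abs(3) <= (y + t)) is false, then (not (min(y, s) == (-4 * s))) is true, then s=-1, then returns -2; compute2 runs s=1, then t=2, then (abs(3) <= (y + t)) is false, then (not (not (min(y, s) == (-4 * s)))) is false, then s=-1, then returns -2; both end at -2.
Checked all 32 inputs in the declared domain: the outputs agree on every one.
verdict: equivalent


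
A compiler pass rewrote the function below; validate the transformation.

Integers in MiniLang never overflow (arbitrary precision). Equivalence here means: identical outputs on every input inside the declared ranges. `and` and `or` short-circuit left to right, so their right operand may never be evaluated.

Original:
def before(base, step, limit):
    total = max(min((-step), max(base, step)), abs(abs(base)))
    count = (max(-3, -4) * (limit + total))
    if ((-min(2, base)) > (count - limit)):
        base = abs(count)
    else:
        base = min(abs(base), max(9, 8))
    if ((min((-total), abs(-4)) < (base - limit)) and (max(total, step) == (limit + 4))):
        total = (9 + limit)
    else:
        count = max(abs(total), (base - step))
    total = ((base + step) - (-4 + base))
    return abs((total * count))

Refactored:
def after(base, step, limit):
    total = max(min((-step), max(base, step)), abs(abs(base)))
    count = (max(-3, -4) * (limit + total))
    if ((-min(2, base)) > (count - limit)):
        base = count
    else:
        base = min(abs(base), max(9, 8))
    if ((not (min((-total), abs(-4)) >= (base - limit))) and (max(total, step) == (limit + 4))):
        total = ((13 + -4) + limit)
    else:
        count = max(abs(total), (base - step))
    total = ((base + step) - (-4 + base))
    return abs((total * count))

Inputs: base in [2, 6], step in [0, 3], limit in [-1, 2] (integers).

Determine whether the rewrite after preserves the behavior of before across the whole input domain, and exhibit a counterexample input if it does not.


There is a counterexample at base=2, step=0, limit=0: 24 on one side, 8 on the other.
before: total becomes 2; next count becomes -6; next ((-min(2, base)) > (count - limit)) evaluates to true; next base becomes 6; next ((min((-total), abs(-4)) < (base - limit)) and (max(total, step) == (limit + 4))) evaluates to false; next count becomes 6; next total becomes 4; next final value 24
after: total becomes 2; next count becomes -6; next ((-min(2, base)) > (count - limit)) evaluates to true; next base becomes -6; next ((not (min((-total), abs(-4)) >= (base - limit))) and (max(total, step) == (limit + 4))) evaluates to false; next count becomes 2; next total becomes 4; next final value 8
verdict: not equivalent; witness: base=2, step=0, limit=0


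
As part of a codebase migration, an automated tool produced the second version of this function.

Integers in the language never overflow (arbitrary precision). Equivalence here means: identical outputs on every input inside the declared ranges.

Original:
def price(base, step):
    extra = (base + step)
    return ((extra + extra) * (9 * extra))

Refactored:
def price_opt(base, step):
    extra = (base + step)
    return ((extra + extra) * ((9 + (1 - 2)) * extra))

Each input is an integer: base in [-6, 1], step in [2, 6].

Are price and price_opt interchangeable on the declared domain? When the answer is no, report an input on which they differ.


Try base=-6, step=2.
price: extra=-4, then returns 288
price_opt: extra=-4, then returns 256
288 vs 256 — the two versions disagree here.
verdict: not equivalent; witness: base=-6, step=2


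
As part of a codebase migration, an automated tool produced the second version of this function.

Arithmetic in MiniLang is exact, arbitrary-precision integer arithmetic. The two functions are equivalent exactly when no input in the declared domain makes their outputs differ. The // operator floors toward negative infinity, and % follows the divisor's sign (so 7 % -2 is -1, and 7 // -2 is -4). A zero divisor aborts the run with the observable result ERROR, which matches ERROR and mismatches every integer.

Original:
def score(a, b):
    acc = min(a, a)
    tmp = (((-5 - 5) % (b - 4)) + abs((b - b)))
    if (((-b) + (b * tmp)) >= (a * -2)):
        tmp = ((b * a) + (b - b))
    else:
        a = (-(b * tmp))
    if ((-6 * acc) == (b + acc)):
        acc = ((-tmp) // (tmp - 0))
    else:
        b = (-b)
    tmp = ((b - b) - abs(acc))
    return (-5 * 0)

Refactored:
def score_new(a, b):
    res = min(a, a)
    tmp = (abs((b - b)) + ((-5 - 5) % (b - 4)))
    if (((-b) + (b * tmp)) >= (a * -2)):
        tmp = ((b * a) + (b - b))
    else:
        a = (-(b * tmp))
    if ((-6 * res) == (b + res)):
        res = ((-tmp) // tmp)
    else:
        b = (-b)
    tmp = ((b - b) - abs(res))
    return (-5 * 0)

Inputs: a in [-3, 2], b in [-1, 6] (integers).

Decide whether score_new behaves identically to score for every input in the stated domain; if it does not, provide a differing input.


Equivalent — the differences include local variable names differ; constant usage differs; arithmetic usage differs, yet no declared input distinguishes the two.
Tracing a=-3, b=-1: score: acc becomes -3; next tmp becomes 0; next (((-b) + (b * tmp)) >= (a * -2)) evaluates to false; next a becomes 0; next ((-6 * acc) == (b + acc)) evaluates to false; next b becomes 1; next tmp becomes -3; next final value 0 | score_new: res becomes -3; next tmp becomes 0; next (((-b) + (b * tmp)) >= (a * -2)) evaluates to false; next a becomes 0; next ((-6 * res) == (b + res)) evaluates to false; next b becomes 1; next tmp becomes -3; next final value 0 — matching result 0.
Across all 48 domain points the two functions coincide.
verdict: equivalent


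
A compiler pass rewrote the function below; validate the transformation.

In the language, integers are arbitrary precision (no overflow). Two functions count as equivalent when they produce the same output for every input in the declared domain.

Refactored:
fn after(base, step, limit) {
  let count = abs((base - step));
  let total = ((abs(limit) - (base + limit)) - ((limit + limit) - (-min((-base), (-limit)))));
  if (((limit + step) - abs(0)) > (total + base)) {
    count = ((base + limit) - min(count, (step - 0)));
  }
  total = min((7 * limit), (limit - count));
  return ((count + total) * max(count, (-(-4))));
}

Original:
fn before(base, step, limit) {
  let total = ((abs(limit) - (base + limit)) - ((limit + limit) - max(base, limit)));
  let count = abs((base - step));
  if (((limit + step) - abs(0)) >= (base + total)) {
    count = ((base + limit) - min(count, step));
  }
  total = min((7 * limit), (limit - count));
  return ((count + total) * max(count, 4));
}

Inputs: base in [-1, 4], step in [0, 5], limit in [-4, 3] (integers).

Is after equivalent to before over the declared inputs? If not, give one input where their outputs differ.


Try base=-1, step=0, limit=0.
before: total becomes 1; next count becomes 1; next (((limit + step) - abs(0)) >= (base + total)) evaluates to true; next count becomes -1; next total becomes 0; next final value -4
after: count becomes 1; next total becomes 1; next (((limit + step) - abs(0)) > (total + base)) evaluates to false; next total becomes -1; next final value 0
-4 against 0: the behavior changed.
verdict: not equivalent; witness: base=-1, step=0, limit=0


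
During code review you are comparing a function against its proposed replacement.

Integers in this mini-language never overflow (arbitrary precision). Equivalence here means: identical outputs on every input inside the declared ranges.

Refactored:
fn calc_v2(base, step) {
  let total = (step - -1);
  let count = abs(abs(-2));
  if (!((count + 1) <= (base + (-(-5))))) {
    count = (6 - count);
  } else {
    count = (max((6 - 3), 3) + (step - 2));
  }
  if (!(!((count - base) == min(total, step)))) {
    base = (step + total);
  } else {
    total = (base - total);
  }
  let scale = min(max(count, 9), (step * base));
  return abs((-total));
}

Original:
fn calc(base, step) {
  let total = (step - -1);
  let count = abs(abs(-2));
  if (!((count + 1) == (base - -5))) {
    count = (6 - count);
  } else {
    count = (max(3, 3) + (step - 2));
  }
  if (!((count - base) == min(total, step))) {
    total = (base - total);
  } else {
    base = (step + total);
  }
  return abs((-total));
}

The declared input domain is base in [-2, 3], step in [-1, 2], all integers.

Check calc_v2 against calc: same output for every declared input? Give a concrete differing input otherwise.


The rewrite breaks on base=1, step=-1, where the results are 1 and 0.
calc: total = 0; count = 2; (!((count + 1) == (base - -5))) -> true; count = 4; (!((count - base) == min(total, step))) -> true; total = 1; return 1
calc_v2: total = 0; count = 2; (!((count + 1) <= (base + (-(-5))))) -> false; count = 0; (!(!((count - base) == min(total, step)))) -> true; base = -1; scale = 1; return 0
verdict: not equivalent; witness: base=1, step=-1


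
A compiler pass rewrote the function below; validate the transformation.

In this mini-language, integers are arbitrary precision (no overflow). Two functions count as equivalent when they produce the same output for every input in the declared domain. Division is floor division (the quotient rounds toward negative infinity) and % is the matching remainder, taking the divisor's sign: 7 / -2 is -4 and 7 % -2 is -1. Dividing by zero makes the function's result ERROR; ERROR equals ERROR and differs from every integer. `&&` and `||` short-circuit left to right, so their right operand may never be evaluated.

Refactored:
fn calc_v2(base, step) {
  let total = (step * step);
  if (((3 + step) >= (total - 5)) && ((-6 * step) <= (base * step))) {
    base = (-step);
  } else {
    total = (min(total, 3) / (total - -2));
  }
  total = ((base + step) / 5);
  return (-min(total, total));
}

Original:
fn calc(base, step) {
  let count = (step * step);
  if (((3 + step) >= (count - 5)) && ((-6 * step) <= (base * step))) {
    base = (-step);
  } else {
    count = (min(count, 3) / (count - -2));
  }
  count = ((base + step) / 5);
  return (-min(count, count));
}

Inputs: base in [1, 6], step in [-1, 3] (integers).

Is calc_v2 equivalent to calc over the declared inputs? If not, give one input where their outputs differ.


The two are interchangeable: local variable names differ, and every declared input agrees.
One worked example (base=4, step=1) — calc: count = 1; (((3 + step) >= (count - 5)) && ((-6 * step) <= (base * step))) -> true; base = -1; count = 0; return 0; calc_v2: total = 1; (((3 + step) >= (total - 5)) && ((-6 * step) <= (base * step))) -> true; base = -1; total = 0; return 0; agreement on 0.
Sweeping the whole domain (30 inputs) finds no disagreement.
verdict: equivalent


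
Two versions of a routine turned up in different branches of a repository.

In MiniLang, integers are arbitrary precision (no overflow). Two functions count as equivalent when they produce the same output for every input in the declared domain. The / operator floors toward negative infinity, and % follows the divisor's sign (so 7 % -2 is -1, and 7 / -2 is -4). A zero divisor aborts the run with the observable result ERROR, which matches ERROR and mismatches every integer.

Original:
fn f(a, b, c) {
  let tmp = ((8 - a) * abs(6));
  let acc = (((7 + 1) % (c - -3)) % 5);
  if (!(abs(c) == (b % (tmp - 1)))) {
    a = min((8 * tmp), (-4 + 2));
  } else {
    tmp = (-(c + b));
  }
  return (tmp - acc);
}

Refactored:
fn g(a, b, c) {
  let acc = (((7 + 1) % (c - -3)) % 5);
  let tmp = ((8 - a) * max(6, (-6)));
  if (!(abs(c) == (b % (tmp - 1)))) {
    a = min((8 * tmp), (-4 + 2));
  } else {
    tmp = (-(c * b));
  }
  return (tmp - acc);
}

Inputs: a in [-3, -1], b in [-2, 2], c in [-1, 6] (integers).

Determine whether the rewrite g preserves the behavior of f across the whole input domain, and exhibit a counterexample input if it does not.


On input a=-3, b=1, c=-1, f returns 0 while g returns 1.
verdict: not equivalent; witness: a=-3, b=1, c=-1


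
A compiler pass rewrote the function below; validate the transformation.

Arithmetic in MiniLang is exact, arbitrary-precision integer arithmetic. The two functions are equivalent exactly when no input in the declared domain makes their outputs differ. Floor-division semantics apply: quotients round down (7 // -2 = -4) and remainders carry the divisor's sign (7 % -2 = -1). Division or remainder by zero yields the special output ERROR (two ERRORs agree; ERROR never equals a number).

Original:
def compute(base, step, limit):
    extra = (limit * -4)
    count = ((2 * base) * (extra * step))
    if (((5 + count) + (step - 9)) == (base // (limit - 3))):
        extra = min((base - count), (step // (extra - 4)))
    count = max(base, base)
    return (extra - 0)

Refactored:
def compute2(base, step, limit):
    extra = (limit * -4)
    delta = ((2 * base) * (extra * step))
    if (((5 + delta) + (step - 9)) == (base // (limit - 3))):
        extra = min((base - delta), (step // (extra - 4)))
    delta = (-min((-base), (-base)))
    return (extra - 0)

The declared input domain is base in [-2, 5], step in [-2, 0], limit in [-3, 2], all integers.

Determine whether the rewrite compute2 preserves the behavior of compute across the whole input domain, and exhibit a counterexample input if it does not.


This is a faithful refactor — min/max/abs usage differs; and local variable names differ, but the computed results match everywhere.
Tracing base=-1, step=-1, limit=-3: compute: extra := 12 | count := 24 | (((5 + count) + (step - 9)) == (base // (limit - 3))): false | count := -1 | result 12 | compute2: extra := 12 | delta := 24 | (((5 + delta) + (step - 9)) == (base // (limit - 3))): false | delta := -1 | result 12 — matching result 12.
Across all 144 domain points the two functions coincide.
verdict: equivalent


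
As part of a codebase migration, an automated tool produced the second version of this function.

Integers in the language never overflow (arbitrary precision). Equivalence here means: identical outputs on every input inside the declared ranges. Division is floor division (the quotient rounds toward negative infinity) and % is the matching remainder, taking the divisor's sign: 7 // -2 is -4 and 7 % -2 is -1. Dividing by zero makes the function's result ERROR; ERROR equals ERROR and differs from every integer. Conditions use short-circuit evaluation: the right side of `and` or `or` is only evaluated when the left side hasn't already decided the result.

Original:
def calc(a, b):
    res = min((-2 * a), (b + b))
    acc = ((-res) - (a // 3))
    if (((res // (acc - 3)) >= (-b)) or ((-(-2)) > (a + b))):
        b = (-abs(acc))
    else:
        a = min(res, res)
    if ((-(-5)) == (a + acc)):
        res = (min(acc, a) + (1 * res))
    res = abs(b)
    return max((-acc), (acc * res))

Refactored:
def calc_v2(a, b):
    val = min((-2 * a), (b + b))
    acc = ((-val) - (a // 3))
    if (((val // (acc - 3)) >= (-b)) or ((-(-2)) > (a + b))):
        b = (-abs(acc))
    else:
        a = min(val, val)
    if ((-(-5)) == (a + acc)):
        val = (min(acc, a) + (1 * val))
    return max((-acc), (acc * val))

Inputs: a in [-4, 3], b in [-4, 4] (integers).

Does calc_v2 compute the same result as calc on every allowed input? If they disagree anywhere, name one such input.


These are not equivalent — on a=-4, b=-4 the outputs split (100 vs -10).
calc: res=-8, then acc=10, then (((res // (acc - 3)) >= (-b)) or ((-(-2)) > (a + b))) is true, then b=-10, then ((-(-5)) == (a + acc)) is false, then res=10, then returns 100
calc_v2: val=-8, then acc=10, then (((val // (acc - 3)) >= (-b)) or ((-(-2)) > (a + b))) is true, then b=-10, then ((-(-5)) == (a + acc)) is false, then returns -10
verdict: not equivalent; witness: a=-4, b=-4


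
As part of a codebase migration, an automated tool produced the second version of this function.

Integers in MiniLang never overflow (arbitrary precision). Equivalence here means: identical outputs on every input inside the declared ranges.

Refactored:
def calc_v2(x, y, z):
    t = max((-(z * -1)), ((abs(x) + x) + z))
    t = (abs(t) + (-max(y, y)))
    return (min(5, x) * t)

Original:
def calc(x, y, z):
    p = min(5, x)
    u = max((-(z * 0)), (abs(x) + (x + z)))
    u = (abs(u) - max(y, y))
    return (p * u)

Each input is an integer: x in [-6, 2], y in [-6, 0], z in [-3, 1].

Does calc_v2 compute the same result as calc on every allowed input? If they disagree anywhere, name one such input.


Try x=-6, y=-6, z=-3.
calc: p=-6, then u=0, then u=6, then returns -36
calc_v2: t=-3, then t=9, then returns -54
-36 against -54: the behavior changed.
verdict: not equivalent; witness: x=-6, y=-6, z=-3
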